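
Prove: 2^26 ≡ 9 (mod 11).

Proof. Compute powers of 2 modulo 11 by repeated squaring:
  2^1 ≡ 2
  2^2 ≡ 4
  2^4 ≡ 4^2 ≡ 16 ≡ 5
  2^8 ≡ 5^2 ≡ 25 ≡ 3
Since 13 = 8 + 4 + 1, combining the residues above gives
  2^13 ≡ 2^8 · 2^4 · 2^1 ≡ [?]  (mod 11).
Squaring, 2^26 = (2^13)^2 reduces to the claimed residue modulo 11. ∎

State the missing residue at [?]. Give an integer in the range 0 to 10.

Multiply the listed residues: 3 · 5 · 2 = 15 → 30.
Reducing modulo 11: 30 = 2·11 + 8, so 2^13 ≡ 8.

8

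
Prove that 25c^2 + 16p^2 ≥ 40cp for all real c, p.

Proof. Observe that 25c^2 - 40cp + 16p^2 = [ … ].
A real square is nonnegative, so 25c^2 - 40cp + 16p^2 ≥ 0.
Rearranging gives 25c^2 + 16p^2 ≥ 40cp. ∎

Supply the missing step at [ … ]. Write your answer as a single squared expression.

25c^2 - 40cp + 16p^2 is a perfect-square trinomial: the outer terms are (5c)^2 and (4p)^2, and the cross term is -2·5c·4p.
So 25c^2 - 40cp + 16p^2 = (5c - 4p)^2 ≥ 0.

(5c - 4p)^2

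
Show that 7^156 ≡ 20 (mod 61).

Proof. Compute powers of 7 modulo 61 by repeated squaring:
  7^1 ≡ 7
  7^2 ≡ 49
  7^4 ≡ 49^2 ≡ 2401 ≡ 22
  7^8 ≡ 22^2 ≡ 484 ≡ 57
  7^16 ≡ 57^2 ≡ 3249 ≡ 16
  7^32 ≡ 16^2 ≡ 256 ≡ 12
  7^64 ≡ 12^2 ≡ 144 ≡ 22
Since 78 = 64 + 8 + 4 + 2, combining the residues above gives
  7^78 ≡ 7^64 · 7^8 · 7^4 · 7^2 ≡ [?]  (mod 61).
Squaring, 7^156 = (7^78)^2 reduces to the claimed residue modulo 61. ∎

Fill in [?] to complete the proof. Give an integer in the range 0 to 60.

7^64 · 7^8 · 7^4 · 7^2 ≡ 22 · 57 · 22 · 49 = 1351812.
1351812 mod 61 = 52, so 7^78 ≡ 52 (mod 61).

52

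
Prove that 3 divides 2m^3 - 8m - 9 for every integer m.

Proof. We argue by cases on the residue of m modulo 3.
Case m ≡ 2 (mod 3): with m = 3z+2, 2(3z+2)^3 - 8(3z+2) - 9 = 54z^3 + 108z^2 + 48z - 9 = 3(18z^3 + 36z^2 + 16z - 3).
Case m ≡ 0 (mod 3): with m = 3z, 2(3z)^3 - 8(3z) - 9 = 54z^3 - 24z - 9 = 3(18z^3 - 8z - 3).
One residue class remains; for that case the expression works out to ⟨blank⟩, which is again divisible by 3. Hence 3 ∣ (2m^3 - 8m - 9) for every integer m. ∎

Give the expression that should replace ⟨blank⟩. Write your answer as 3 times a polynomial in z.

3(18z^3 + 18z^2 - 2z - 5)

The residues treated are {2, 0}, so the missing case is m ≡ 1 (mod 3); write m = 3z+1.
Then 2(3z+1)^3 - 8(3z+1) - 9 = 54z^3 + 54z^2 - 6z - 15 = 3(18z^3 + 18z^2 - 2z - 5).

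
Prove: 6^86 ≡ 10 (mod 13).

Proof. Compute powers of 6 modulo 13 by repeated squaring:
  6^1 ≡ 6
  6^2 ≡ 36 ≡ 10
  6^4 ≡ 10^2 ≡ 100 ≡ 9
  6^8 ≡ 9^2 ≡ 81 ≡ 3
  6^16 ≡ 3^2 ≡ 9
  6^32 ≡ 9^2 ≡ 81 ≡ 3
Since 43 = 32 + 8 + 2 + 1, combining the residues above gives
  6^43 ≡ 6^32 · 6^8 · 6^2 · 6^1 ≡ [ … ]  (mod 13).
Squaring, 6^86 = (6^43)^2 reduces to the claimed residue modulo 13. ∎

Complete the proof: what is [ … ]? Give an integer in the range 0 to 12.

7

Multiply the listed residues: 3 · 3 · 10 · 6 = 9 → 90 → 540.
Reducing modulo 13: 540 = 41·13 + 7, so 6^43 ≡ 7.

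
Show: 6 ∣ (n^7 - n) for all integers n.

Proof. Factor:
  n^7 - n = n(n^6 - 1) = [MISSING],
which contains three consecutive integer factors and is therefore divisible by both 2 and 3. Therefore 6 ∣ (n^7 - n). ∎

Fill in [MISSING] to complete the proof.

n^6 - 1 = (n^2 - 1)(n^4 + n^2 + 1), and n^2 - 1 = (n-1)(n+1).
So n(n^6 - 1) = (n - 1)n(n + 1)(n^4 + n^2 + 1).

(n - 1)n(n + 1)(n^4 + n^2 + 1)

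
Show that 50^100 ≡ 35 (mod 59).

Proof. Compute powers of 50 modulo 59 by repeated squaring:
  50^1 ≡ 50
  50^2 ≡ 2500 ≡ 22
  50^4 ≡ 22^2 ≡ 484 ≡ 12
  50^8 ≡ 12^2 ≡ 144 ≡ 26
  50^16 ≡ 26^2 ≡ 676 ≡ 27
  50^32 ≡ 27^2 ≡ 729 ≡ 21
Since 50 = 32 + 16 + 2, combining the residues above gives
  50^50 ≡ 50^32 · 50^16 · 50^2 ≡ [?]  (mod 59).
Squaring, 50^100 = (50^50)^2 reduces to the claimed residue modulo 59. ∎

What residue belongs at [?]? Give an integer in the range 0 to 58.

Multiply the listed residues: 21 · 27 · 22 = 567 → 12474.
Reducing modulo 59: 12474 = 211·59 + 25, so 50^50 ≡ 25.

25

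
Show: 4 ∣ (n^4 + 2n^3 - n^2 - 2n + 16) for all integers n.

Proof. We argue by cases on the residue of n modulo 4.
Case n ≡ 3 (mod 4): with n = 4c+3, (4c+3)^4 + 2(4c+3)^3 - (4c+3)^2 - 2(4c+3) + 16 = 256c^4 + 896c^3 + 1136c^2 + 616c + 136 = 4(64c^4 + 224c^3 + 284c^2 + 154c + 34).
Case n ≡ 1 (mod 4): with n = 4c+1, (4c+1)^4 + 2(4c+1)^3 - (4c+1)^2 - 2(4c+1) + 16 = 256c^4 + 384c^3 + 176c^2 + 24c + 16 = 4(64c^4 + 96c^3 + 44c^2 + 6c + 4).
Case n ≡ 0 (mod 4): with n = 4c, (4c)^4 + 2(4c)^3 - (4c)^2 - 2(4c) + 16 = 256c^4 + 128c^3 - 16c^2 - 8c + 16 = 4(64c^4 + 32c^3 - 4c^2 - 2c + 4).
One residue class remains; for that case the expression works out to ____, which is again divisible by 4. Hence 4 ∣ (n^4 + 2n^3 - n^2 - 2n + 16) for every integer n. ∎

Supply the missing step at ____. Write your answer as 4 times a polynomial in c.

Only n ≡ 2 (mod 4) is unaccounted for. Put n = 4c+2:
(4c+2)^4 + 2(4c+2)^3 - (4c+2)^2 - 2(4c+2) + 16 expands to 256c^4 + 640c^3 + 560c^2 + 200c + 40,
and factoring out 4 leaves 4(64c^4 + 160c^3 + 140c^2 + 50c + 10).

4(64c^4 + 160c^3 + 140c^2 + 50c + 10)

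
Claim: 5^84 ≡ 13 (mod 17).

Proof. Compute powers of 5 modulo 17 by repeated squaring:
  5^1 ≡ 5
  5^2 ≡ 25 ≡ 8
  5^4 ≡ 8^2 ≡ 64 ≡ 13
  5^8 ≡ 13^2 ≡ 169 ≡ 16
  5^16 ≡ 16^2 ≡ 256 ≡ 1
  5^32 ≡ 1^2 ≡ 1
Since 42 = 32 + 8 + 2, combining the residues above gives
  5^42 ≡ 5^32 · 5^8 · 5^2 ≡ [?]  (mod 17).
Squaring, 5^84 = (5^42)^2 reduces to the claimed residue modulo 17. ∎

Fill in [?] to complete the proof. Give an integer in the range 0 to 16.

9

Multiply the listed residues: 1 · 16 · 8 = 16 → 128.
Reducing modulo 17: 128 = 7·17 + 9, so 5^42 ≡ 9.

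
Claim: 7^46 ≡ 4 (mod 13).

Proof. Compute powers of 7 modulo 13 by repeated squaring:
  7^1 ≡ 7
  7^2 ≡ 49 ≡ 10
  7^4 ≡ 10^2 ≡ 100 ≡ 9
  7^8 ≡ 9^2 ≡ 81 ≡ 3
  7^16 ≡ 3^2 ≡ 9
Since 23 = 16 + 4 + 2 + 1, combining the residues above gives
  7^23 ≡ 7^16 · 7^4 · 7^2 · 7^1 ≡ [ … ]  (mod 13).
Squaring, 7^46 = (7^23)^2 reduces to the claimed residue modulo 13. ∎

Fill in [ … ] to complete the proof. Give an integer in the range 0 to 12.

2

Multiply the listed residues: 9 · 9 · 10 · 7 = 81 → 810 → 5670.
Reducing modulo 13: 5670 = 436·13 + 2, so 7^23 ≡ 2.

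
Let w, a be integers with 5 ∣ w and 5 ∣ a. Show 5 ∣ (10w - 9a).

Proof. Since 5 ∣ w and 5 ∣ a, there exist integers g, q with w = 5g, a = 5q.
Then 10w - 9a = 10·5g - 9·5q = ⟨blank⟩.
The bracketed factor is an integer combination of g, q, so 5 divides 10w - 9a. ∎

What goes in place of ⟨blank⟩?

5(10g - 9q)

Each term has a factor of 5: 10·5g - 9·5q = 5·(10g - 9q).
Since 10g - 9q is an integer, 5 ∣ (10w - 9a).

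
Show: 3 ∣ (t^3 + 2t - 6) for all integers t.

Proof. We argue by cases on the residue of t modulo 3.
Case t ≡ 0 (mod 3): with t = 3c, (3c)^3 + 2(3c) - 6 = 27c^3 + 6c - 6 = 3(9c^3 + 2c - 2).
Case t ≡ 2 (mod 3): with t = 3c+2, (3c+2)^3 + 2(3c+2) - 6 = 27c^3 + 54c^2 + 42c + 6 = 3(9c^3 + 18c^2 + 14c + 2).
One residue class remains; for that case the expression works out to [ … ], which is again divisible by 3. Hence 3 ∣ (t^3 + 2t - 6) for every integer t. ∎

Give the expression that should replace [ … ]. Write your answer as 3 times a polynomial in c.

3(9c^3 + 9c^2 + 5c - 1)

Only t ≡ 1 (mod 3) is unaccounted for. Put t = 3c+1:
(3c+1)^3 + 2(3c+1) - 6 expands to 27c^3 + 27c^2 + 15c - 3,
and factoring out 3 leaves 3(9c^3 + 9c^2 + 5c - 1).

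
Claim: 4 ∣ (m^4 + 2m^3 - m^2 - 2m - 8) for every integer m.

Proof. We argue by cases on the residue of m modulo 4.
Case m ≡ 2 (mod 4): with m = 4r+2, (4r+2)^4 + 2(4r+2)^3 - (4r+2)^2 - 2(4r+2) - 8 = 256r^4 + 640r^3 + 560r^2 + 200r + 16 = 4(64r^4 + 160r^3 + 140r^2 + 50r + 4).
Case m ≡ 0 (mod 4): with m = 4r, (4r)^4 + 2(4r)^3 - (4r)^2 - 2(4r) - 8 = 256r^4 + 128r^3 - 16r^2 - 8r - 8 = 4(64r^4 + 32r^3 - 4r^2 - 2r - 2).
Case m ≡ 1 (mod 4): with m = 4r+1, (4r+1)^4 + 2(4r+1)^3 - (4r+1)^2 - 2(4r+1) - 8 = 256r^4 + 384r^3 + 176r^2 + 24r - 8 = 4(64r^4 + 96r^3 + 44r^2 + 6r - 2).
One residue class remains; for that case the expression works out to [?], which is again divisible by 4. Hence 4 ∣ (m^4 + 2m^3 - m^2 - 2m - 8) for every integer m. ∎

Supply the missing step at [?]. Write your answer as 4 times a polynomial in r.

The residues treated are {2, 0, 1}, so the missing case is m ≡ 3 (mod 4); write m = 4r+3.
Then (4r+3)^4 + 2(4r+3)^3 - (4r+3)^2 - 2(4r+3) - 8 = 256r^4 + 896r^3 + 1136r^2 + 616r + 112 = 4(64r^4 + 224r^3 + 284r^2 + 154r + 28).

4(64r^4 + 224r^3 + 284r^2 + 154r + 28)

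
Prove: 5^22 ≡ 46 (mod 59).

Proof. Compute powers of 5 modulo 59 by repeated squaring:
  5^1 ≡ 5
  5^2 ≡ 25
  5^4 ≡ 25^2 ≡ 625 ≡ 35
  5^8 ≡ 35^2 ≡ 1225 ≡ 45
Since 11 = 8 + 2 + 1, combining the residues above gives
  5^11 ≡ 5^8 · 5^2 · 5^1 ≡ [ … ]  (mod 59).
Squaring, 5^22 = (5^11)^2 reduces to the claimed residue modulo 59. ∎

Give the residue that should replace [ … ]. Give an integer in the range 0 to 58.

Multiply the listed residues: 45 · 25 · 5 = 1125 → 5625.
Reducing modulo 59: 5625 = 95·59 + 20, so 5^11 ≡ 20.

20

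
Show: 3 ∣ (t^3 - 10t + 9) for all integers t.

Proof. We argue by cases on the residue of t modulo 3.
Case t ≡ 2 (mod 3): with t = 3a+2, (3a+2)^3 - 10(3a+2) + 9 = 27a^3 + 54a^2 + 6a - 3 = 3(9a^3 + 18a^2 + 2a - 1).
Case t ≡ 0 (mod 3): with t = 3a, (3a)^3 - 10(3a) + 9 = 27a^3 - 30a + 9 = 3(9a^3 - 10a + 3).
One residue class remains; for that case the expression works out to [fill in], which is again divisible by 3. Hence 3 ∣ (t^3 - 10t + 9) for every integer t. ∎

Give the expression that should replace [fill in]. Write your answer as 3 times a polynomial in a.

3(9a^3 + 9a^2 - 7a)

Only t ≡ 1 (mod 3) is unaccounted for. Put t = 3a+1:
(3a+1)^3 - 10(3a+1) + 9 expands to 27a^3 + 27a^2 - 21a,
and factoring out 3 leaves 3(9a^3 + 9a^2 - 7a).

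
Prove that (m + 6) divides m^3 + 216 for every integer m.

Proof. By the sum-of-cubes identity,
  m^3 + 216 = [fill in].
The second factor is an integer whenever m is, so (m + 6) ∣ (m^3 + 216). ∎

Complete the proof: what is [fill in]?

(m + 6)(m^2 - 6m + 36)

Polynomial division of m^3 + 216 by m + 6 leaves remainder 0 and quotient m^2 - 6m + 36.
Hence m^3 + 216 = (m + 6)(m^2 - 6m + 36).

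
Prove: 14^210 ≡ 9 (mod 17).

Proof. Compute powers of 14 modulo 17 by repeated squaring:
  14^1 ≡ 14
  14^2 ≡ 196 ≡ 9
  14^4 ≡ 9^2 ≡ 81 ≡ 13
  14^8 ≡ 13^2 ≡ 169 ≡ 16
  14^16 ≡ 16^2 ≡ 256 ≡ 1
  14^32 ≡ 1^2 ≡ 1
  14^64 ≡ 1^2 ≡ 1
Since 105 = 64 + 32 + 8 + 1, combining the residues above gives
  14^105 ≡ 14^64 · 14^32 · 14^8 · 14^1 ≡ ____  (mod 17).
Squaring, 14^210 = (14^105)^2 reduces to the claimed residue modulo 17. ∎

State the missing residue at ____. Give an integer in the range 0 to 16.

14^64 · 14^32 · 14^8 · 14^1 ≡ 1 · 1 · 16 · 14 = 224.
224 mod 17 = 3, so 14^105 ≡ 3 (mod 17).

3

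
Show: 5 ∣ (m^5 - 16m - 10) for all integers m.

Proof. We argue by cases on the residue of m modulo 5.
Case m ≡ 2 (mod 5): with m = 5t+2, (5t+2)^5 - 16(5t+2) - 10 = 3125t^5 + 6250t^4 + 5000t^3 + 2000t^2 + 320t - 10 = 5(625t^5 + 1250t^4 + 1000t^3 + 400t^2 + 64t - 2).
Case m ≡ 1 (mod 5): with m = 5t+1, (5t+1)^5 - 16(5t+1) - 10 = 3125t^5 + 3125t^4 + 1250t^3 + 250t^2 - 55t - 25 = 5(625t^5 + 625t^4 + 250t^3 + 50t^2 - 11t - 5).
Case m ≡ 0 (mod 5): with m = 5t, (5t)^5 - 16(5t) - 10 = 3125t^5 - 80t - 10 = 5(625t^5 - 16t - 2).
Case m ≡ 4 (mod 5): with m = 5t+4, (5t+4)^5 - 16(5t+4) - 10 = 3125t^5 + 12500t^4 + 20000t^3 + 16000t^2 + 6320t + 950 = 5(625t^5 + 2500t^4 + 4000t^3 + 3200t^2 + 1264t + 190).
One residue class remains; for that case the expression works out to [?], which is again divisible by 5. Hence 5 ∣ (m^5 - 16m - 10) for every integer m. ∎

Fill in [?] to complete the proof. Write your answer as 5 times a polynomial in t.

Only m ≡ 3 (mod 5) is unaccounted for. Put m = 5t+3:
(5t+3)^5 - 16(5t+3) - 10 expands to 3125t^5 + 9375t^4 + 11250t^3 + 6750t^2 + 1945t + 185,
and factoring out 5 leaves 5(625t^5 + 1875t^4 + 2250t^3 + 1350t^2 + 389t + 37).

5(625t^5 + 1875t^4 + 2250t^3 + 1350t^2 + 389t + 37)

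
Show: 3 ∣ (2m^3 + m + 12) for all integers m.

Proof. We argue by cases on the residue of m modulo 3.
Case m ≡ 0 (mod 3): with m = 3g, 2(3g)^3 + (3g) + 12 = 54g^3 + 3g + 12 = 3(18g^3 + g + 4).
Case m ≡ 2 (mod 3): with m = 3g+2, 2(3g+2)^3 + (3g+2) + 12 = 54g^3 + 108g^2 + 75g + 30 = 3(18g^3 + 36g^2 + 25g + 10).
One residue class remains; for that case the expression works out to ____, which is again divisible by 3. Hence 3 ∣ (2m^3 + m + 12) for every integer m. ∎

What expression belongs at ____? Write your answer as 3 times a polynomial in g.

3(18g^3 + 18g^2 + 7g + 5)

Only m ≡ 1 (mod 3) is unaccounted for. Put m = 3g+1:
2(3g+1)^3 + (3g+1) + 12 expands to 54g^3 + 54g^2 + 21g + 15,
and factoring out 3 leaves 3(18g^3 + 18g^2 + 7g + 5).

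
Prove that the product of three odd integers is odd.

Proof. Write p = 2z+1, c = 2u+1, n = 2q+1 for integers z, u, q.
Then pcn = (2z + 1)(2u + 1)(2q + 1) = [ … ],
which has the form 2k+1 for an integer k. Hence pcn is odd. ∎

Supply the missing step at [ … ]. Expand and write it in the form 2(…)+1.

Expanding: (2z + 1)(2u + 1)(2q + 1) = 8quz + 4qu + 4qz + 2q + 4uz + 2u + 2z + 1.
Every term except the constant is even, so this is 2(4quz + 2qu + 2qz + q + 2uz + u + z) + 1,
and 4quz + 2qu + 2qz + q + 2uz + u + z ∈ ℤ gives the required form.

2(4quz + 2qu + 2qz + q + 2uz + u + z) + 1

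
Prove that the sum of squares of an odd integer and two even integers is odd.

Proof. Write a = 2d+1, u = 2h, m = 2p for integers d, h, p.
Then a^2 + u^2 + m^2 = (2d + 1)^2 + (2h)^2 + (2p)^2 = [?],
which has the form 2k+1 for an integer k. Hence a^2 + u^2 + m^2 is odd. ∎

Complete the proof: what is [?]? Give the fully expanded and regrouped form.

2(2d^2 + 2d + 2h^2 + 2p^2) + 1

(2d + 1)^2 + (2h)^2 + (2p)^2 = 4d^2 + 4d + 4h^2 + 4p^2 + 1
= 2(2d^2 + 2d + 2h^2 + 2p^2) + 1.
Since 2d^2 + 2d + 2h^2 + 2p^2 is an integer, the sum of squares is of the form 2k+1 for an integer k.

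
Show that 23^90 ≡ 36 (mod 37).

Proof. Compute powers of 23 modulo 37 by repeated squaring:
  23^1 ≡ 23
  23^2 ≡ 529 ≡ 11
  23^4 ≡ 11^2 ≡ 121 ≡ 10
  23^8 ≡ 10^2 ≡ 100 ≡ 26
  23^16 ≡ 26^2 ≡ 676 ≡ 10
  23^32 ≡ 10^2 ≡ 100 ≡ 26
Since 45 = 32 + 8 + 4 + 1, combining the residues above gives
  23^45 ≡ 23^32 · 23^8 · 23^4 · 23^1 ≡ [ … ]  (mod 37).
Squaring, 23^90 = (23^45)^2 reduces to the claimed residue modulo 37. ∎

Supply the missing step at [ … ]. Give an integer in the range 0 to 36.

6

Multiply the listed residues: 26 · 26 · 10 · 23 = 676 → 6760 → 155480.
Reducing modulo 37: 155480 = 4202·37 + 6, so 23^45 ≡ 6.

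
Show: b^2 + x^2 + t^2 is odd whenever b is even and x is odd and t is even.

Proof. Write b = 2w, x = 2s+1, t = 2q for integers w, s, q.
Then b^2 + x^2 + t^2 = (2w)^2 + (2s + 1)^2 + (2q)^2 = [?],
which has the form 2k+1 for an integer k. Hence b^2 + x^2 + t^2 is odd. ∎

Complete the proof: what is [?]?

2(2q^2 + 2s^2 + 2s + 2w^2) + 1

Expanding: (2w)^2 + (2s + 1)^2 + (2q)^2 = 4q^2 + 4s^2 + 4s + 4w^2 + 1.
Every term except the constant is even, so this is 2(2q^2 + 2s^2 + 2s + 2w^2) + 1,
and 2q^2 + 2s^2 + 2s + 2w^2 ∈ ℤ gives the required form.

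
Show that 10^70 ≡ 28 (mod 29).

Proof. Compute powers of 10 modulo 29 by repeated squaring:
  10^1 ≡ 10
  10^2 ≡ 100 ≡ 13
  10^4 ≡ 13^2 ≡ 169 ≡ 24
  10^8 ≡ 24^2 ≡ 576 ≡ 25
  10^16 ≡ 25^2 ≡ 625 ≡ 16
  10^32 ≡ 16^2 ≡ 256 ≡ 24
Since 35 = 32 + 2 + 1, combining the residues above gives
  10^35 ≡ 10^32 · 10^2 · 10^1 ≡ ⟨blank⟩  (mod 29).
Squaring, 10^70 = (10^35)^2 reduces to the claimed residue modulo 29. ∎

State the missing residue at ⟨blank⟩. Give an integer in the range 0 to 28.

Multiply the listed residues: 24 · 13 · 10 = 312 → 3120.
Reducing modulo 29: 3120 = 107·29 + 17, so 10^35 ≡ 17.

17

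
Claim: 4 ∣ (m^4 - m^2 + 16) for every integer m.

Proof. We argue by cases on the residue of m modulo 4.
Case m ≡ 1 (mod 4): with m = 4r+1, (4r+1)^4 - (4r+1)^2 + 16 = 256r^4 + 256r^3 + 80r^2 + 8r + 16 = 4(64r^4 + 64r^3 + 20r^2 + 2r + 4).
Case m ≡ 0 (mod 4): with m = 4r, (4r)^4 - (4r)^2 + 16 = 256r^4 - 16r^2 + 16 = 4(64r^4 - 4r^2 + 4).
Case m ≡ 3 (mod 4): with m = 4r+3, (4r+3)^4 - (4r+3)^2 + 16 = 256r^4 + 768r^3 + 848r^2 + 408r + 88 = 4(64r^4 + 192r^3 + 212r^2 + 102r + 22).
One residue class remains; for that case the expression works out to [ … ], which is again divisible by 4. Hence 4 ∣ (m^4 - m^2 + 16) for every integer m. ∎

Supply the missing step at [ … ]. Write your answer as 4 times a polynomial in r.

4(64r^4 + 128r^3 + 92r^2 + 28r + 7)

The residues treated are {1, 0, 3}, so the missing case is m ≡ 2 (mod 4); write m = 4r+2.
Then (4r+2)^4 - (4r+2)^2 + 16 = 256r^4 + 512r^3 + 368r^2 + 112r + 28 = 4(64r^4 + 128r^3 + 92r^2 + 28r + 7).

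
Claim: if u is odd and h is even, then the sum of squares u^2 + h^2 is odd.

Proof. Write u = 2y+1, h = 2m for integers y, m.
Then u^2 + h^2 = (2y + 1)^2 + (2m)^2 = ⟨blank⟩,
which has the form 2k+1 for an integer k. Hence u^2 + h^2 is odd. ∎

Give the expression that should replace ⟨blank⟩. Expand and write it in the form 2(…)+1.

2(2m^2 + 2y^2 + 2y) + 1

(2y + 1)^2 + (2m)^2 = 4m^2 + 4y^2 + 4y + 1
= 2(2m^2 + 2y^2 + 2y) + 1.
Since 2m^2 + 2y^2 + 2y is an integer, the sum of squares is of the form 2k+1 for an integer k.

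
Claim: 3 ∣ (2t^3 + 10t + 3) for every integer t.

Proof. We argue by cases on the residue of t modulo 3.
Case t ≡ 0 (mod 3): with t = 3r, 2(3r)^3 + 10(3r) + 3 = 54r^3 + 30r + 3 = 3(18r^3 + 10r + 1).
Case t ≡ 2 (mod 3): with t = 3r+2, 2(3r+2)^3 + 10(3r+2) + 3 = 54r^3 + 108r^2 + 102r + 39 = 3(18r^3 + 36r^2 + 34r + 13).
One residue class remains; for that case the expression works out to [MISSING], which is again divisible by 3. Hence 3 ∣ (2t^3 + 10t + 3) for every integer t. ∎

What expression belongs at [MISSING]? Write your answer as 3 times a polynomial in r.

Only t ≡ 1 (mod 3) is unaccounted for. Put t = 3r+1:
2(3r+1)^3 + 10(3r+1) + 3 expands to 54r^3 + 54r^2 + 48r + 15,
and factoring out 3 leaves 3(18r^3 + 18r^2 + 16r + 5).

3(18r^3 + 18r^2 + 16r + 5)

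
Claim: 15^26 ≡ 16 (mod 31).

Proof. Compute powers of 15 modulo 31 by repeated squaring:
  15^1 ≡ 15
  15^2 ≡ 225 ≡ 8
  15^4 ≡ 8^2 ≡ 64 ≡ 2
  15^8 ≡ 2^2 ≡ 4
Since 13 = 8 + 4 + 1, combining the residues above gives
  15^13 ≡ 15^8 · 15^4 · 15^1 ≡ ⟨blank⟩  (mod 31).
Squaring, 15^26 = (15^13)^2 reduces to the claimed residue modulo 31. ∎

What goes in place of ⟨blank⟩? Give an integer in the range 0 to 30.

27

15^8 · 15^4 · 15^1 ≡ 4 · 2 · 15 = 120.
120 mod 31 = 27, so 15^13 ≡ 27 (mod 31).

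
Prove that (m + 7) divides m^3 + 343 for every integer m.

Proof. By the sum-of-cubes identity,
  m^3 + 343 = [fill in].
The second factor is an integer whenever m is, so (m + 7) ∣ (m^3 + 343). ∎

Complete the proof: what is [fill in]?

(m + 7)(m^2 - 7m + 49)

Polynomial division of m^3 + 343 by m + 7 leaves remainder 0 and quotient m^2 - 7m + 49.
Hence m^3 + 343 = (m + 7)(m^2 - 7m + 49).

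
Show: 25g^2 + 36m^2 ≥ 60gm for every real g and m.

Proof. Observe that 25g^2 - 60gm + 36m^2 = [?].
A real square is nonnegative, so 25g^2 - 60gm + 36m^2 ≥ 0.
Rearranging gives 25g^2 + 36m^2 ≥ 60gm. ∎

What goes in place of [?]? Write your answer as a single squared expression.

(5g - 6m)^2

The leading and trailing coefficients are 5^2 and 6^2, and 60 = 2·5·6, so the trinomial is (5g - 6m)^2.
Hence 25g^2 - 60gm + 36m^2 ≥ 0.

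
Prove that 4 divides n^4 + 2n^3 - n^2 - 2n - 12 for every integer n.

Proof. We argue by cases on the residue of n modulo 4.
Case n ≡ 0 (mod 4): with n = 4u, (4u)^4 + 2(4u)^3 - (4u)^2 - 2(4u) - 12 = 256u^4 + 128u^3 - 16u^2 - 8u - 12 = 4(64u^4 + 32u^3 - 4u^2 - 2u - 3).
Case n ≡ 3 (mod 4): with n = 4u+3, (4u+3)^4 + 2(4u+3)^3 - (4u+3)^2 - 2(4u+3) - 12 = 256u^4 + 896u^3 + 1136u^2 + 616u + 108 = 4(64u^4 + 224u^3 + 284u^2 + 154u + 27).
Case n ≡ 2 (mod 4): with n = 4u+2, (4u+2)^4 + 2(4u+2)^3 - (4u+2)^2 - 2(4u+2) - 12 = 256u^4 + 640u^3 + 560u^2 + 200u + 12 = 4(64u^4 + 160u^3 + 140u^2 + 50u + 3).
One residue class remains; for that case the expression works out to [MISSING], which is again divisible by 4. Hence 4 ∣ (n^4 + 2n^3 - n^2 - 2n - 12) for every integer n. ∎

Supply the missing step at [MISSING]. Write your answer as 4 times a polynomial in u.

4(64u^4 + 96u^3 + 44u^2 + 6u - 3)

The residues treated are {0, 3, 2}, so the missing case is n ≡ 1 (mod 4); write n = 4u+1.
Then (4u+1)^4 + 2(4u+1)^3 - (4u+1)^2 - 2(4u+1) - 12 = 256u^4 + 384u^3 + 176u^2 + 24u - 12 = 4(64u^4 + 96u^3 + 44u^2 + 6u - 3).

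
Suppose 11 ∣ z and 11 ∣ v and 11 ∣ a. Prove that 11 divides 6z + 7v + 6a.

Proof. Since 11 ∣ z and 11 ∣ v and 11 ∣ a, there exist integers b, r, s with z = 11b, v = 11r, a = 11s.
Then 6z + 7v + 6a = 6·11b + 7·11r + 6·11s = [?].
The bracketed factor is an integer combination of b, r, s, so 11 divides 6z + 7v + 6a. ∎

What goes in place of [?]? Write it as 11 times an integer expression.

11(6b + 7r + 6s)

Each term has a factor of 11: 6·11b + 7·11r + 6·11s = 11·(6b + 7r + 6s).
Since 6b + 7r + 6s is an integer, 11 ∣ (6z + 7v + 6a).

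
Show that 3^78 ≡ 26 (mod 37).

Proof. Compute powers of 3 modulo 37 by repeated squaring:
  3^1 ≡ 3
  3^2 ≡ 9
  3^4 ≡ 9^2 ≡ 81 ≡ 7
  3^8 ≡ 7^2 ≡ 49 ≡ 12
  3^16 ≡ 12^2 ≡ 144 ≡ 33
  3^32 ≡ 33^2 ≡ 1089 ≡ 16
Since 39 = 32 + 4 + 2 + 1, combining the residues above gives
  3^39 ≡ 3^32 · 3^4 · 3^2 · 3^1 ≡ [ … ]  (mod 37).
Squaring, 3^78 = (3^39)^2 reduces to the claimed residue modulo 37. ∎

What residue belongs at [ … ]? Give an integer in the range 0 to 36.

3^32 · 3^4 · 3^2 · 3^1 ≡ 16 · 7 · 9 · 3 = 3024.
3024 mod 37 = 27, so 3^39 ≡ 27 (mod 37).

27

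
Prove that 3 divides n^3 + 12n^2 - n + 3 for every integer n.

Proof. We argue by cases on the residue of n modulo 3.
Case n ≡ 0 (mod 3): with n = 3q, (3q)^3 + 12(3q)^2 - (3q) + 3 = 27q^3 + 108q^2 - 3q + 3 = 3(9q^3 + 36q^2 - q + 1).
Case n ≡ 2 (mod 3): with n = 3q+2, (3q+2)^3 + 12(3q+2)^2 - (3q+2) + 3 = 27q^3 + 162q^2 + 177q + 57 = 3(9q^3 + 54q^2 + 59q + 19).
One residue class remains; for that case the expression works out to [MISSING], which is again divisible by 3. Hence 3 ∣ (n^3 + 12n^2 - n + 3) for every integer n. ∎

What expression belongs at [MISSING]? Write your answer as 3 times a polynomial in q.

3(9q^3 + 45q^2 + 26q + 5)

The residues treated are {0, 2}, so the missing case is n ≡ 1 (mod 3); write n = 3q+1.
Then (3q+1)^3 + 12(3q+1)^2 - (3q+1) + 3 = 27q^3 + 135q^2 + 78q + 15 = 3(9q^3 + 45q^2 + 26q + 5).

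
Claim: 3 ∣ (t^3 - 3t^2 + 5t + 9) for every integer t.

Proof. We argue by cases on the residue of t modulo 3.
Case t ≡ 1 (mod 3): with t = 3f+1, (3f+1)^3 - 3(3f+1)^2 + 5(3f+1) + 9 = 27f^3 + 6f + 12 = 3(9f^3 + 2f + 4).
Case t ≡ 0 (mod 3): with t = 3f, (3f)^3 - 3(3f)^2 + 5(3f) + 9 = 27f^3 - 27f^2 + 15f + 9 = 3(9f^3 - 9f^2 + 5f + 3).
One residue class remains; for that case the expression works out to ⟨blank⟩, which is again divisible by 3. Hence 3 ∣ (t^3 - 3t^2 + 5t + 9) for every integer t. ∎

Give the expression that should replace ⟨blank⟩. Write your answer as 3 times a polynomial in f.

3(9f^3 + 9f^2 + 5f + 5)

The residues treated are {1, 0}, so the missing case is t ≡ 2 (mod 3); write t = 3f+2.
Then (3f+2)^3 - 3(3f+2)^2 + 5(3f+2) + 9 = 27f^3 + 27f^2 + 15f + 15 = 3(9f^3 + 9f^2 + 5f + 5).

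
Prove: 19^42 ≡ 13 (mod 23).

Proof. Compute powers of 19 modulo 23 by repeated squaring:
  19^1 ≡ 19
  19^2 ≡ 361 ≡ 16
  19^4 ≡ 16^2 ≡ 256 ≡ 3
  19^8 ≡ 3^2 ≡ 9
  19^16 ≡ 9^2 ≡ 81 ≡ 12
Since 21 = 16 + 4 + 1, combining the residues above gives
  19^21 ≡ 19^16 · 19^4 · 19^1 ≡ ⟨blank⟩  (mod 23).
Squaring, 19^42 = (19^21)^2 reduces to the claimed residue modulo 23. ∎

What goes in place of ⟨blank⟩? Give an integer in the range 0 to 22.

17

Multiply the listed residues: 12 · 3 · 19 = 36 → 684.
Reducing modulo 23: 684 = 29·23 + 17, so 19^21 ≡ 17.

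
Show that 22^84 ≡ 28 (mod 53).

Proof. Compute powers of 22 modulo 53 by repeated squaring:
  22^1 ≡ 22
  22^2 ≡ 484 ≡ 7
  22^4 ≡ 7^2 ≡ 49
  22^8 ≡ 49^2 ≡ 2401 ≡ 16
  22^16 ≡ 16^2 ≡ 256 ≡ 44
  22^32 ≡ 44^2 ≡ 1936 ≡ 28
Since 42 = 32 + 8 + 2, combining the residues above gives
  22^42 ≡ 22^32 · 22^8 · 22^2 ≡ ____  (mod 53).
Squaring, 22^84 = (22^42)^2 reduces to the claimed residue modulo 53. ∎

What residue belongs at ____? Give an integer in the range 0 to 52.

9

Multiply the listed residues: 28 · 16 · 7 = 448 → 3136.
Reducing modulo 53: 3136 = 59·53 + 9, so 22^42 ≡ 9.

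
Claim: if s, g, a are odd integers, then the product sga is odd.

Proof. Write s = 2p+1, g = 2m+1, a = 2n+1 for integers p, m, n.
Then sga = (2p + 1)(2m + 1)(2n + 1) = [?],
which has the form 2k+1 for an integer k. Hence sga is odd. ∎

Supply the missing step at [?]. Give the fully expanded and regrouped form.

2(4mnp + 2mn + 2mp + m + 2np + n + p) + 1

Expanding: (2p + 1)(2m + 1)(2n + 1) = 8mnp + 4mn + 4mp + 2m + 4np + 2n + 2p + 1.
Every term except the constant is even, so this is 2(4mnp + 2mn + 2mp + m + 2np + n + p) + 1,
and 4mnp + 2mn + 2mp + m + 2np + n + p ∈ ℤ gives the required form.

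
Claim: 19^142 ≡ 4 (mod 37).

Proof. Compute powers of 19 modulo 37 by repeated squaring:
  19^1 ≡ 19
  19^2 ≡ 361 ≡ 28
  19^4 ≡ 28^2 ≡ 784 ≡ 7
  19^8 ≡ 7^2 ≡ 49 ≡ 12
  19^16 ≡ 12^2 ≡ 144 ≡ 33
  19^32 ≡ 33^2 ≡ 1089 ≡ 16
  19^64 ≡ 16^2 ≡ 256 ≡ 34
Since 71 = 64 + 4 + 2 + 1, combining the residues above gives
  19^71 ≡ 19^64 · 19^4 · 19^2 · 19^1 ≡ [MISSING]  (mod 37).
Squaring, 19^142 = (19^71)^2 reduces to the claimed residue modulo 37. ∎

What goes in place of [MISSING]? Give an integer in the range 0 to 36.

2

Multiply the listed residues: 34 · 7 · 28 · 19 = 238 → 6664 → 126616.
Reducing modulo 37: 126616 = 3422·37 + 2, so 19^71 ≡ 2.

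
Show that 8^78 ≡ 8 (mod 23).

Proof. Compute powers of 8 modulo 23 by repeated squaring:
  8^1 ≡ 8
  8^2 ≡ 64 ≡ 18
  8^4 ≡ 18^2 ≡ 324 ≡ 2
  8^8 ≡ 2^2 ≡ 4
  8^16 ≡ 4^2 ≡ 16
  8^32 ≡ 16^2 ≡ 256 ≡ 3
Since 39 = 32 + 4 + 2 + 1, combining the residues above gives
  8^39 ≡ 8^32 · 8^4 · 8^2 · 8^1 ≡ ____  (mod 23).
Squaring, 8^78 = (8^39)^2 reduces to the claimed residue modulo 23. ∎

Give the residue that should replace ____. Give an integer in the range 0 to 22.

Multiply the listed residues: 3 · 2 · 18 · 8 = 6 → 108 → 864.
Reducing modulo 23: 864 = 37·23 + 13, so 8^39 ≡ 13.

13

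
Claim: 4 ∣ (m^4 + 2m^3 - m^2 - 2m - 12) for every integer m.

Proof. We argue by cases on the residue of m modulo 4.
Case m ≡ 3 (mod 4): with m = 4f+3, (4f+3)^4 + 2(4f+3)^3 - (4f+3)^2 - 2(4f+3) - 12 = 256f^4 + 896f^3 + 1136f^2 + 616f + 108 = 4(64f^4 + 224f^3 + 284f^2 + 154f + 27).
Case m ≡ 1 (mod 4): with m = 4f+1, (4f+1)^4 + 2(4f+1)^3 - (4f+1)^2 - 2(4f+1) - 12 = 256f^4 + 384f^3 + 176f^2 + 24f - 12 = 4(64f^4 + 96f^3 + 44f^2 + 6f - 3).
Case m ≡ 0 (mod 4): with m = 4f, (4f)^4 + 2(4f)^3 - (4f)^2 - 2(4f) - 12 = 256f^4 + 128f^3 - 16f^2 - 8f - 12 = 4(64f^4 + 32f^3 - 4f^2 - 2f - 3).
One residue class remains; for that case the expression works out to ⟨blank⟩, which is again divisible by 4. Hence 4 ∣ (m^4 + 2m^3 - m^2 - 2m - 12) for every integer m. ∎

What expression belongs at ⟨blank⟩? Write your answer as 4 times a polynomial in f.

The residues treated are {3, 1, 0}, so the missing case is m ≡ 2 (mod 4); write m = 4f+2.
Then (4f+2)^4 + 2(4f+2)^3 - (4f+2)^2 - 2(4f+2) - 12 = 256f^4 + 640f^3 + 560f^2 + 200f + 12 = 4(64f^4 + 160f^3 + 140f^2 + 50f + 3).

4(64f^4 + 160f^3 + 140f^2 + 50f + 3)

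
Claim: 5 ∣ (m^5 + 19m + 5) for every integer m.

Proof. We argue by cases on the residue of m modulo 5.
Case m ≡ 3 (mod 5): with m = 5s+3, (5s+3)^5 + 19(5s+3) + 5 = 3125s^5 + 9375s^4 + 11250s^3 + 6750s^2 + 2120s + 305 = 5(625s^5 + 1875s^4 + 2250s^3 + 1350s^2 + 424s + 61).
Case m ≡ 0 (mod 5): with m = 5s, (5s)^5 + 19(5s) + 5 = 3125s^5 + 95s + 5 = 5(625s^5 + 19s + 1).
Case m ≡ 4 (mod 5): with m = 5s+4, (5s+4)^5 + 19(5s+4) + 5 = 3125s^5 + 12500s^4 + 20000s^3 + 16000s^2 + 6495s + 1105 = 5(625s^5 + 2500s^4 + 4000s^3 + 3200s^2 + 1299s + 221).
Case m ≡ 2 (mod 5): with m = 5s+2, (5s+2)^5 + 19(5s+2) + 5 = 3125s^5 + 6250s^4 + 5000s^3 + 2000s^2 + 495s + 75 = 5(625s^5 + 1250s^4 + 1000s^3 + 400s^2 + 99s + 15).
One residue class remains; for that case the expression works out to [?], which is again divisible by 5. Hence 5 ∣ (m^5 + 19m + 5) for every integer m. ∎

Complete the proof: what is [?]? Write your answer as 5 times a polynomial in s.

Only m ≡ 1 (mod 5) is unaccounted for. Put m = 5s+1:
(5s+1)^5 + 19(5s+1) + 5 expands to 3125s^5 + 3125s^4 + 1250s^3 + 250s^2 + 120s + 25,
and factoring out 5 leaves 5(625s^5 + 625s^4 + 250s^3 + 50s^2 + 24s + 5).

5(625s^5 + 625s^4 + 250s^3 + 50s^2 + 24s + 5)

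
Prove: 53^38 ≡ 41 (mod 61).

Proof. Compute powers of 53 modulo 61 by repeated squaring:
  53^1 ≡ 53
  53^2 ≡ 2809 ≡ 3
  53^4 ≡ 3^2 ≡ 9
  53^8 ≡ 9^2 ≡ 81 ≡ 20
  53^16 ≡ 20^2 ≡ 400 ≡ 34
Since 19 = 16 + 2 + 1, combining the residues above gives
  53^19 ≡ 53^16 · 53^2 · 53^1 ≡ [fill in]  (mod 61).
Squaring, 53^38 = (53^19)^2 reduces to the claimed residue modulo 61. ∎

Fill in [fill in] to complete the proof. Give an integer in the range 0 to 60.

Multiply the listed residues: 34 · 3 · 53 = 102 → 5406.
Reducing modulo 61: 5406 = 88·61 + 38, so 53^19 ≡ 38.

38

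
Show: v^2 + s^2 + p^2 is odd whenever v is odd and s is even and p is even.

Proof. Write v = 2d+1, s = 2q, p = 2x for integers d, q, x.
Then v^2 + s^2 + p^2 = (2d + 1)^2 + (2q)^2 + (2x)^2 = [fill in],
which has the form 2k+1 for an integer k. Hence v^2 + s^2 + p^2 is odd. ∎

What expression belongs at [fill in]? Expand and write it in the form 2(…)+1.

2(2d^2 + 2d + 2q^2 + 2x^2) + 1

(2d + 1)^2 + (2q)^2 + (2x)^2 = 4d^2 + 4d + 4q^2 + 4x^2 + 1
= 2(2d^2 + 2d + 2q^2 + 2x^2) + 1.
Since 2d^2 + 2d + 2q^2 + 2x^2 is an integer, the sum of squares is of the form 2k+1 for an integer k.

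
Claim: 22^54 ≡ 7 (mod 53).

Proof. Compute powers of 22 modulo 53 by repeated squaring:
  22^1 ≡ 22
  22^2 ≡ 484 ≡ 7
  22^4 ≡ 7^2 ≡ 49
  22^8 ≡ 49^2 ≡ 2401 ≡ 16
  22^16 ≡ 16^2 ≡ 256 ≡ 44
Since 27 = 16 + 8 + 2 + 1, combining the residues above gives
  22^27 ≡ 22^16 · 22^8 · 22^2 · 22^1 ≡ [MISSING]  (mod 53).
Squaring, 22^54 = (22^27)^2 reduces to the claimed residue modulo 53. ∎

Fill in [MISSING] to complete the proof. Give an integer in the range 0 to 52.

22^16 · 22^8 · 22^2 · 22^1 ≡ 44 · 16 · 7 · 22 = 108416.
108416 mod 53 = 31, so 22^27 ≡ 31 (mod 53).

31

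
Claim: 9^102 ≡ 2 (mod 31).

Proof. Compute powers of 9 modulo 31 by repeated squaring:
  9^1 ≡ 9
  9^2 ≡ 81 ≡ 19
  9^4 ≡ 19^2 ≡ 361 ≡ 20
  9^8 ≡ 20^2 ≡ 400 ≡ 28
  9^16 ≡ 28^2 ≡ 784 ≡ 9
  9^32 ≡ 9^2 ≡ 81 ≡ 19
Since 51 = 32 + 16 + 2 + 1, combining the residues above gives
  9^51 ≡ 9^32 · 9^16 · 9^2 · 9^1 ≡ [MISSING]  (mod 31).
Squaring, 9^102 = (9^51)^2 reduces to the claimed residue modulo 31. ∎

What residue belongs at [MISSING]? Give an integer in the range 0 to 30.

8

Multiply the listed residues: 19 · 9 · 19 · 9 = 171 → 3249 → 29241.
Reducing modulo 31: 29241 = 943·31 + 8, so 9^51 ≡ 8.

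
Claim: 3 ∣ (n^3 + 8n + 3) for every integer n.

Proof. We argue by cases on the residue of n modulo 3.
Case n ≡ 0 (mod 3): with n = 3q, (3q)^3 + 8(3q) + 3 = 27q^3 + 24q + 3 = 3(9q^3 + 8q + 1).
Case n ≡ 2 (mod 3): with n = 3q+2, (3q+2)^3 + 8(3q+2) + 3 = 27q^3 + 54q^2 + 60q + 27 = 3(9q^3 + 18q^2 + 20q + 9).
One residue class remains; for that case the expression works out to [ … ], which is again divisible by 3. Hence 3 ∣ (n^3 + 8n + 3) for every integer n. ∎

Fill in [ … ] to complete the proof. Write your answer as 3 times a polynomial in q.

3(9q^3 + 9q^2 + 11q + 4)

The residues treated are {0, 2}, so the missing case is n ≡ 1 (mod 3); write n = 3q+1.
Then (3q+1)^3 + 8(3q+1) + 3 = 27q^3 + 27q^2 + 33q + 12 = 3(9q^3 + 9q^2 + 11q + 4).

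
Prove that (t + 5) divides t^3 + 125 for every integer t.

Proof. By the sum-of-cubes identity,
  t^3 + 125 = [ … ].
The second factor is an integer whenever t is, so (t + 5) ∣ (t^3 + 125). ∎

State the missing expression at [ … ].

a^3 + b^3 = (a + b)(a^2 - ab + b^2). With a = t, b = 5:
t^3 + 125 = (t + 5)(t^2 - 5t + 25).

(t + 5)(t^2 - 5t + 25)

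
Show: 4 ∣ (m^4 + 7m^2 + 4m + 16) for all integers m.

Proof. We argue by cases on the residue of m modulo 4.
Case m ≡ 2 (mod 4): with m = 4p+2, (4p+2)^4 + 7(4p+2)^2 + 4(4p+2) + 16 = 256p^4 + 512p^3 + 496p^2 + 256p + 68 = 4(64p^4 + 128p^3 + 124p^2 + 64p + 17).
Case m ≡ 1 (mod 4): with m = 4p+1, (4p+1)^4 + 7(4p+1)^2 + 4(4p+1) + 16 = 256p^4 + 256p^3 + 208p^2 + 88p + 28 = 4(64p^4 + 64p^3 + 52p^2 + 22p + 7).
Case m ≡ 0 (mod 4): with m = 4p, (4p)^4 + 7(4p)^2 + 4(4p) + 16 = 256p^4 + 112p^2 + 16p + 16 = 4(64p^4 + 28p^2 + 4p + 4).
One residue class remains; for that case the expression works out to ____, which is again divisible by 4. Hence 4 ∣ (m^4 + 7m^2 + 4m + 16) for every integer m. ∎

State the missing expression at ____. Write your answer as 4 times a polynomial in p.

The residues treated are {2, 1, 0}, so the missing case is m ≡ 3 (mod 4); write m = 4p+3.
Then (4p+3)^4 + 7(4p+3)^2 + 4(4p+3) + 16 = 256p^4 + 768p^3 + 976p^2 + 616p + 172 = 4(64p^4 + 192p^3 + 244p^2 + 154p + 43).

4(64p^4 + 192p^3 + 244p^2 + 154p + 43)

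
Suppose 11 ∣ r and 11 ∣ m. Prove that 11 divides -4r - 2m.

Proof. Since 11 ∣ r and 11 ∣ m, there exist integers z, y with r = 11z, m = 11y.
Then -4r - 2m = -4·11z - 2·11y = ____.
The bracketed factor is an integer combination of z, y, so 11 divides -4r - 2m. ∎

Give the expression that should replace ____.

Each term has a factor of 11: -4·11z - 2·11y = 11·(-2y - 4z).
Since -2y - 4z is an integer, 11 ∣ (-4r - 2m).

11(-2y - 4z)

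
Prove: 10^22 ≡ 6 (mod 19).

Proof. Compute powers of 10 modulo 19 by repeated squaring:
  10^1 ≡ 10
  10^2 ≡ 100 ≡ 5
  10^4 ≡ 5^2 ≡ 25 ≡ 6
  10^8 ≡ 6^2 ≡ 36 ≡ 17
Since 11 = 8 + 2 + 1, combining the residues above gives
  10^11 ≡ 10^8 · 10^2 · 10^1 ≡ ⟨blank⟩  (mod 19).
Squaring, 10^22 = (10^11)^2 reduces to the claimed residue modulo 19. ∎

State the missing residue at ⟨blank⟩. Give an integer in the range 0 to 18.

10^8 · 10^2 · 10^1 ≡ 17 · 5 · 10 = 850.
850 mod 19 = 14, so 10^11 ≡ 14 (mod 19).

14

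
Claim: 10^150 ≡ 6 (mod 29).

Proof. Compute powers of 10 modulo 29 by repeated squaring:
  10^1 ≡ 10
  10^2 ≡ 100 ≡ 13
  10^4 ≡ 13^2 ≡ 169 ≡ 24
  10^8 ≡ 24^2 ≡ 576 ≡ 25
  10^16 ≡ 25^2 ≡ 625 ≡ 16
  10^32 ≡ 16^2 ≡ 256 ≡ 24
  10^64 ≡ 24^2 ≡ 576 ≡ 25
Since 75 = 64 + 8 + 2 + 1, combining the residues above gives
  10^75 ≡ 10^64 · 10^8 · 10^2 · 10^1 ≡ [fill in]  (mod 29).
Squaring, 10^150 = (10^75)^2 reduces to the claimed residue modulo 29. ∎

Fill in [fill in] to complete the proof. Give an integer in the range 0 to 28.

21

10^64 · 10^8 · 10^2 · 10^1 ≡ 25 · 25 · 13 · 10 = 81250.
81250 mod 29 = 21, so 10^75 ≡ 21 (mod 29).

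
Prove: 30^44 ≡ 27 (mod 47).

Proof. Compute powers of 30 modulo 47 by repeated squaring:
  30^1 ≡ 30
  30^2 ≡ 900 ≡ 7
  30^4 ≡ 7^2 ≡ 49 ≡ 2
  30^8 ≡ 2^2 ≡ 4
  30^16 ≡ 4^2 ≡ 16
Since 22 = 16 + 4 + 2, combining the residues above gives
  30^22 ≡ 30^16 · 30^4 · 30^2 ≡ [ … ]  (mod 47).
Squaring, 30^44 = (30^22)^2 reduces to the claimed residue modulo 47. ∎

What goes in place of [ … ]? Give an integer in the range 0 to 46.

30^16 · 30^4 · 30^2 ≡ 16 · 2 · 7 = 224.
224 mod 47 = 36, so 30^22 ≡ 36 (mod 47).

36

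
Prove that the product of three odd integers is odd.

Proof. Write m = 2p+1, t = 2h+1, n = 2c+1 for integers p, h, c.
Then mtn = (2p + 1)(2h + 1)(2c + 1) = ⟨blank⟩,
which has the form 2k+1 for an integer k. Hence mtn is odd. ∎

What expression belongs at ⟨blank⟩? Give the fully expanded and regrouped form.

(2p + 1)(2h + 1)(2c + 1) = 8chp + 4ch + 4cp + 2c + 4hp + 2h + 2p + 1
= 2(4chp + 2ch + 2cp + c + 2hp + h + p) + 1.
Since 4chp + 2ch + 2cp + c + 2hp + h + p is an integer, the product is of the form 2k+1 for an integer k.

2(4chp + 2ch + 2cp + c + 2hp + h + p) + 1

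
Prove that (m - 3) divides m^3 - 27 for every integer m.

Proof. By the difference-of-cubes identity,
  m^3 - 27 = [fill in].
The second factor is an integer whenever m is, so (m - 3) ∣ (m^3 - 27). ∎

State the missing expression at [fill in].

a^3 - b^3 = (a - b)(a^2 + ab + b^2). With a = m, b = 3:
m^3 - 27 = (m - 3)(m^2 + 3m + 9).

(m - 3)(m^2 + 3m + 9)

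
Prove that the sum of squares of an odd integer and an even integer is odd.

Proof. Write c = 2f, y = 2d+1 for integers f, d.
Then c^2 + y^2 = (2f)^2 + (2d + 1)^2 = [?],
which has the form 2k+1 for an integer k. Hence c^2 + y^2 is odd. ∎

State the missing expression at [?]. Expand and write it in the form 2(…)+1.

2(2d^2 + 2d + 2f^2) + 1

Expanding: (2f)^2 + (2d + 1)^2 = 4d^2 + 4d + 4f^2 + 1.
Every term except the constant is even, so this is 2(2d^2 + 2d + 2f^2) + 1,
and 2d^2 + 2d + 2f^2 ∈ ℤ gives the required form.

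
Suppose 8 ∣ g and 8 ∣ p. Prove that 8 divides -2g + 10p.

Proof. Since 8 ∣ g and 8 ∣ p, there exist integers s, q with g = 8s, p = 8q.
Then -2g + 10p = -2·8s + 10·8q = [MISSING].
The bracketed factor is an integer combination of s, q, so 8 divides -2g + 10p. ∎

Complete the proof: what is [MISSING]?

Each term has a factor of 8: -2·8s + 10·8q = 8·(10q - 2s).
Since 10q - 2s is an integer, 8 ∣ (-2g + 10p).

8(10q - 2s)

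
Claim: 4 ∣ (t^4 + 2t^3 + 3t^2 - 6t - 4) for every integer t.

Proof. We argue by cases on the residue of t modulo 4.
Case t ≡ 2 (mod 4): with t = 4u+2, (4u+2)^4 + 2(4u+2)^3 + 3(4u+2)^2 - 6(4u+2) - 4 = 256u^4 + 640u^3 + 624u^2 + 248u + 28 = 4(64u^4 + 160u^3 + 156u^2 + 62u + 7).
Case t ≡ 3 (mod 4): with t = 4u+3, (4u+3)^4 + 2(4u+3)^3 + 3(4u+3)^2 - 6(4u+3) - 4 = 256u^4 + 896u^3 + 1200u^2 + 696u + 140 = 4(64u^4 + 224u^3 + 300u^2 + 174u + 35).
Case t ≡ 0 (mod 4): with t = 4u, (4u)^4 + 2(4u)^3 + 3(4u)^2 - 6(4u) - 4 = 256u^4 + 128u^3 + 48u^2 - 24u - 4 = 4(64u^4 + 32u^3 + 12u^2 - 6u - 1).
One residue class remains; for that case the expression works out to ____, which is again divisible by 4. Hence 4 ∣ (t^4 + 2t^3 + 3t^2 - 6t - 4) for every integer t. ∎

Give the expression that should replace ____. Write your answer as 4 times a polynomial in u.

4(64u^4 + 96u^3 + 60u^2 + 10u - 1)

The residues treated are {2, 3, 0}, so the missing case is t ≡ 1 (mod 4); write t = 4u+1.
Then (4u+1)^4 + 2(4u+1)^3 + 3(4u+1)^2 - 6(4u+1) - 4 = 256u^4 + 384u^3 + 240u^2 + 40u - 4 = 4(64u^4 + 96u^3 + 60u^2 + 10u - 1).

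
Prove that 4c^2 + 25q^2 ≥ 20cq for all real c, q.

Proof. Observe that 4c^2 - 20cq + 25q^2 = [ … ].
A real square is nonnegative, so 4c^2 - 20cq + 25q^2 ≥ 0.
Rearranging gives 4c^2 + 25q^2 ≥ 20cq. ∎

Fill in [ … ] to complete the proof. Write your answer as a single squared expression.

4c^2 - 20cq + 25q^2 is a perfect-square trinomial: the outer terms are (2c)^2 and (5q)^2, and the cross term is -2·2c·5q.
So 4c^2 - 20cq + 25q^2 = (2c - 5q)^2 ≥ 0.

(2c - 5q)^2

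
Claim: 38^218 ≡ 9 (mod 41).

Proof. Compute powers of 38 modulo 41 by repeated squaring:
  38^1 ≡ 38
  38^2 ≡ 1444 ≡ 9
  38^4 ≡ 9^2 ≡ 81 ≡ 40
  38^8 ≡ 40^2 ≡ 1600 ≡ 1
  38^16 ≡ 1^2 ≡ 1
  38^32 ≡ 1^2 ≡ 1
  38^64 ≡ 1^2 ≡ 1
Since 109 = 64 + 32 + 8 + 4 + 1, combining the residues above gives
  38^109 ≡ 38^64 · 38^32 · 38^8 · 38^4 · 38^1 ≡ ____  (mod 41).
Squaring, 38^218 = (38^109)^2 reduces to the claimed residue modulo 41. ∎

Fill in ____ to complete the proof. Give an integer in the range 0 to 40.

3

Multiply the listed residues: 1 · 1 · 1 · 40 · 38 = 1 → 1 → 40 → 1520.
Reducing modulo 41: 1520 = 37·41 + 3, so 38^109 ≡ 3.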